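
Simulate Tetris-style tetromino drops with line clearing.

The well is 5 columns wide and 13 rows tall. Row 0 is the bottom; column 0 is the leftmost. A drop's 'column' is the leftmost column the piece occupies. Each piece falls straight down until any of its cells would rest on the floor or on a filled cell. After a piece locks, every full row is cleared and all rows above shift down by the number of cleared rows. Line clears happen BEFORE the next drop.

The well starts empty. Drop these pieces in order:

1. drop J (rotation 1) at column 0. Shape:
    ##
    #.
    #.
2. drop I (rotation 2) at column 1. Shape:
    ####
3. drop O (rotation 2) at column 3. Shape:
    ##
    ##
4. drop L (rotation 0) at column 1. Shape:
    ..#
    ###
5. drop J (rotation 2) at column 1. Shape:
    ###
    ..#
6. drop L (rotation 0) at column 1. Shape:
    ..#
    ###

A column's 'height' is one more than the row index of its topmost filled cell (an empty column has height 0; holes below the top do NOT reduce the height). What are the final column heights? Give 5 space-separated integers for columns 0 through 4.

Drop 1: J rot1 at col 0 lands with bottom-row=0; cleared 0 line(s) (total 0); column heights now [3 3 0 0 0], max=3
Drop 2: I rot2 at col 1 lands with bottom-row=3; cleared 0 line(s) (total 0); column heights now [3 4 4 4 4], max=4
Drop 3: O rot2 at col 3 lands with bottom-row=4; cleared 0 line(s) (total 0); column heights now [3 4 4 6 6], max=6
Drop 4: L rot0 at col 1 lands with bottom-row=6; cleared 0 line(s) (total 0); column heights now [3 7 7 8 6], max=8
Drop 5: J rot2 at col 1 lands with bottom-row=8; cleared 0 line(s) (total 0); column heights now [3 10 10 10 6], max=10
Drop 6: L rot0 at col 1 lands with bottom-row=10; cleared 0 line(s) (total 0); column heights now [3 11 11 12 6], max=12

Answer: 3 11 11 12 6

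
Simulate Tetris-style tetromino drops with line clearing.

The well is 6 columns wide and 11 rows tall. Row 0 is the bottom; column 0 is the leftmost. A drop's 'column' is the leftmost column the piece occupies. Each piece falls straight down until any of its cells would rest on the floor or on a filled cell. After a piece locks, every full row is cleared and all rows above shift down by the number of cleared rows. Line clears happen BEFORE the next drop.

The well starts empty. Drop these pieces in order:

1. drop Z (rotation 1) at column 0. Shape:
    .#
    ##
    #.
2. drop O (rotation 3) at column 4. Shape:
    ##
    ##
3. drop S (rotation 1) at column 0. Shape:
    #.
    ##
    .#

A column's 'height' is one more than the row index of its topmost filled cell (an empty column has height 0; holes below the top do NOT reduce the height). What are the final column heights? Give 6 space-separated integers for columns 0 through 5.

Answer: 6 5 0 0 2 2

Derivation:
Drop 1: Z rot1 at col 0 lands with bottom-row=0; cleared 0 line(s) (total 0); column heights now [2 3 0 0 0 0], max=3
Drop 2: O rot3 at col 4 lands with bottom-row=0; cleared 0 line(s) (total 0); column heights now [2 3 0 0 2 2], max=3
Drop 3: S rot1 at col 0 lands with bottom-row=3; cleared 0 line(s) (total 0); column heights now [6 5 0 0 2 2], max=6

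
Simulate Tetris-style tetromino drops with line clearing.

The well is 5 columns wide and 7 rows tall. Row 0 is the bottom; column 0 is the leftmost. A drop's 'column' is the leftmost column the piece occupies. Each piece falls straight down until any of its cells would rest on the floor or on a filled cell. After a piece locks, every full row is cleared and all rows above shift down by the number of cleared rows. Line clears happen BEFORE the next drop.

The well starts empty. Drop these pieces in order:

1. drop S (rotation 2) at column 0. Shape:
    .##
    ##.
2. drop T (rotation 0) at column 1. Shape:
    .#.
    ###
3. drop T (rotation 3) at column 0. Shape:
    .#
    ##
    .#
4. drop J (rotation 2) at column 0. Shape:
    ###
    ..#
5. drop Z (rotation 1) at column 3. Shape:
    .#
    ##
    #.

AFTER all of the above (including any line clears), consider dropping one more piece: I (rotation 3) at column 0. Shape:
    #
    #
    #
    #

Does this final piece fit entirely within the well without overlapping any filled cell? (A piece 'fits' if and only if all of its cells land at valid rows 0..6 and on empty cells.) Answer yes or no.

Drop 1: S rot2 at col 0 lands with bottom-row=0; cleared 0 line(s) (total 0); column heights now [1 2 2 0 0], max=2
Drop 2: T rot0 at col 1 lands with bottom-row=2; cleared 0 line(s) (total 0); column heights now [1 3 4 3 0], max=4
Drop 3: T rot3 at col 0 lands with bottom-row=3; cleared 0 line(s) (total 0); column heights now [5 6 4 3 0], max=6
Drop 4: J rot2 at col 0 lands with bottom-row=5; cleared 0 line(s) (total 0); column heights now [7 7 7 3 0], max=7
Drop 5: Z rot1 at col 3 lands with bottom-row=3; cleared 0 line(s) (total 0); column heights now [7 7 7 5 6], max=7
Test piece I rot3 at col 0 (width 1): heights before test = [7 7 7 5 6]; fits = False

Answer: no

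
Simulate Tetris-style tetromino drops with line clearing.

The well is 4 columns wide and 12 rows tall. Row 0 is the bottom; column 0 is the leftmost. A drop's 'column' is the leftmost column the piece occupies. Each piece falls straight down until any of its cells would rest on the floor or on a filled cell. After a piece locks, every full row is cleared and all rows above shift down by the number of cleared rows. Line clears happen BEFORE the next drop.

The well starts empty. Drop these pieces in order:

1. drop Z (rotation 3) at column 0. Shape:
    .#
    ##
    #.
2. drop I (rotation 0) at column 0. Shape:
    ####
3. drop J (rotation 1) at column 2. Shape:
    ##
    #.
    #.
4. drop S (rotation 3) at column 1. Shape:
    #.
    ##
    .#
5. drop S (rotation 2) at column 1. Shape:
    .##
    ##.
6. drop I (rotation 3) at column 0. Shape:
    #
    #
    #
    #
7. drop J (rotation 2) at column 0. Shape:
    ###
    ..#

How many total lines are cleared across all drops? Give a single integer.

Drop 1: Z rot3 at col 0 lands with bottom-row=0; cleared 0 line(s) (total 0); column heights now [2 3 0 0], max=3
Drop 2: I rot0 at col 0 lands with bottom-row=3; cleared 1 line(s) (total 1); column heights now [2 3 0 0], max=3
Drop 3: J rot1 at col 2 lands with bottom-row=0; cleared 0 line(s) (total 1); column heights now [2 3 3 3], max=3
Drop 4: S rot3 at col 1 lands with bottom-row=3; cleared 0 line(s) (total 1); column heights now [2 6 5 3], max=6
Drop 5: S rot2 at col 1 lands with bottom-row=6; cleared 0 line(s) (total 1); column heights now [2 7 8 8], max=8
Drop 6: I rot3 at col 0 lands with bottom-row=2; cleared 1 line(s) (total 2); column heights now [5 6 7 7], max=7
Drop 7: J rot2 at col 0 lands with bottom-row=7; cleared 0 line(s) (total 2); column heights now [9 9 9 7], max=9

Answer: 2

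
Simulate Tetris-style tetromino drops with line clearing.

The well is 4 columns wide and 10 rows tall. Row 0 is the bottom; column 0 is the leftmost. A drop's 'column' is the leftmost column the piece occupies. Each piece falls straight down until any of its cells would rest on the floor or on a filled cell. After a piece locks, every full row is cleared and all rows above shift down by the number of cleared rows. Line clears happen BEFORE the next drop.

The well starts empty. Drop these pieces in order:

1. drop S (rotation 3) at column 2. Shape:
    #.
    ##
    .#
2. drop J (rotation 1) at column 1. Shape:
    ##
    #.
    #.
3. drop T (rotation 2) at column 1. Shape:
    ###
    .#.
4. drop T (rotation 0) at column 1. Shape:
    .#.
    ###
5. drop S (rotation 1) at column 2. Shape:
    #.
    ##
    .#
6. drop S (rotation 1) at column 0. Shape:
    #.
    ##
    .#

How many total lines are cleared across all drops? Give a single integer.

Drop 1: S rot3 at col 2 lands with bottom-row=0; cleared 0 line(s) (total 0); column heights now [0 0 3 2], max=3
Drop 2: J rot1 at col 1 lands with bottom-row=1; cleared 0 line(s) (total 0); column heights now [0 4 4 2], max=4
Drop 3: T rot2 at col 1 lands with bottom-row=4; cleared 0 line(s) (total 0); column heights now [0 6 6 6], max=6
Drop 4: T rot0 at col 1 lands with bottom-row=6; cleared 0 line(s) (total 0); column heights now [0 7 8 7], max=8
Drop 5: S rot1 at col 2 lands with bottom-row=7; cleared 0 line(s) (total 0); column heights now [0 7 10 9], max=10
Drop 6: S rot1 at col 0 lands with bottom-row=7; cleared 1 line(s) (total 1); column heights now [9 8 9 8], max=9

Answer: 1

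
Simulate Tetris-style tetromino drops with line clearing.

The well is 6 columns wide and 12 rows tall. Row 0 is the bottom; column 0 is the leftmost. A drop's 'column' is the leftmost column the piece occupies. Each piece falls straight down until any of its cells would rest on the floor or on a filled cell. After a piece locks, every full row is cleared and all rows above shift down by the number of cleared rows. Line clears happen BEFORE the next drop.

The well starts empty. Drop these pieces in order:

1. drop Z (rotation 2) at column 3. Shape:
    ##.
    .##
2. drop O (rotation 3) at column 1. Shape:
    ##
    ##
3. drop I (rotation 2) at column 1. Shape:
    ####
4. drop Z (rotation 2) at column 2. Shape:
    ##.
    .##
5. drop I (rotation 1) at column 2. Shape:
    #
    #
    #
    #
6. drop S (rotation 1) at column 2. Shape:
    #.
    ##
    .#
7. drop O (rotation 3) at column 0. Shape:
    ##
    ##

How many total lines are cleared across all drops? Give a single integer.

Answer: 0

Derivation:
Drop 1: Z rot2 at col 3 lands with bottom-row=0; cleared 0 line(s) (total 0); column heights now [0 0 0 2 2 1], max=2
Drop 2: O rot3 at col 1 lands with bottom-row=0; cleared 0 line(s) (total 0); column heights now [0 2 2 2 2 1], max=2
Drop 3: I rot2 at col 1 lands with bottom-row=2; cleared 0 line(s) (total 0); column heights now [0 3 3 3 3 1], max=3
Drop 4: Z rot2 at col 2 lands with bottom-row=3; cleared 0 line(s) (total 0); column heights now [0 3 5 5 4 1], max=5
Drop 5: I rot1 at col 2 lands with bottom-row=5; cleared 0 line(s) (total 0); column heights now [0 3 9 5 4 1], max=9
Drop 6: S rot1 at col 2 lands with bottom-row=8; cleared 0 line(s) (total 0); column heights now [0 3 11 10 4 1], max=11
Drop 7: O rot3 at col 0 lands with bottom-row=3; cleared 0 line(s) (total 0); column heights now [5 5 11 10 4 1], max=11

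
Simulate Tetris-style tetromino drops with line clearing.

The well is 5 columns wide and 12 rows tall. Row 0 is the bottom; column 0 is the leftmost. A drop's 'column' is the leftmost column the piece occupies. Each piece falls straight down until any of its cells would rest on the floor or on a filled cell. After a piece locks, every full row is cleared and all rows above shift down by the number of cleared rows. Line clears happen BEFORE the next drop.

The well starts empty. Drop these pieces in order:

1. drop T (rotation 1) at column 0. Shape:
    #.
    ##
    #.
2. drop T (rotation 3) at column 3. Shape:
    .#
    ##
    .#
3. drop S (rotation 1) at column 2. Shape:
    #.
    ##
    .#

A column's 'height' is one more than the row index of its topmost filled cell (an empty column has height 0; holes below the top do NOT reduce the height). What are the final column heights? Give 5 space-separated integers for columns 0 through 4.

Answer: 3 2 5 4 3

Derivation:
Drop 1: T rot1 at col 0 lands with bottom-row=0; cleared 0 line(s) (total 0); column heights now [3 2 0 0 0], max=3
Drop 2: T rot3 at col 3 lands with bottom-row=0; cleared 0 line(s) (total 0); column heights now [3 2 0 2 3], max=3
Drop 3: S rot1 at col 2 lands with bottom-row=2; cleared 0 line(s) (total 0); column heights now [3 2 5 4 3], max=5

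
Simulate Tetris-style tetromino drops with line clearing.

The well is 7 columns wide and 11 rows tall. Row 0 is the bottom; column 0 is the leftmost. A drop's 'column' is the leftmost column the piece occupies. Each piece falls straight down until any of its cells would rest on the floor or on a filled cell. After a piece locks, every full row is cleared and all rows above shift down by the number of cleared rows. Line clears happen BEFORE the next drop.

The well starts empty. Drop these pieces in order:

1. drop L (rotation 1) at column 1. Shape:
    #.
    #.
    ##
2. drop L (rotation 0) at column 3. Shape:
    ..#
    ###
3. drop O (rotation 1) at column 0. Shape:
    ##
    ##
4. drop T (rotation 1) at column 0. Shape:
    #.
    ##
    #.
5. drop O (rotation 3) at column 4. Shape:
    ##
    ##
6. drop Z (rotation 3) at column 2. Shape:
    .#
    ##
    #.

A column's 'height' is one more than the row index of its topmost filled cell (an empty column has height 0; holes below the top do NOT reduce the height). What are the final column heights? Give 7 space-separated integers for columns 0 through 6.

Drop 1: L rot1 at col 1 lands with bottom-row=0; cleared 0 line(s) (total 0); column heights now [0 3 1 0 0 0 0], max=3
Drop 2: L rot0 at col 3 lands with bottom-row=0; cleared 0 line(s) (total 0); column heights now [0 3 1 1 1 2 0], max=3
Drop 3: O rot1 at col 0 lands with bottom-row=3; cleared 0 line(s) (total 0); column heights now [5 5 1 1 1 2 0], max=5
Drop 4: T rot1 at col 0 lands with bottom-row=5; cleared 0 line(s) (total 0); column heights now [8 7 1 1 1 2 0], max=8
Drop 5: O rot3 at col 4 lands with bottom-row=2; cleared 0 line(s) (total 0); column heights now [8 7 1 1 4 4 0], max=8
Drop 6: Z rot3 at col 2 lands with bottom-row=1; cleared 0 line(s) (total 0); column heights now [8 7 3 4 4 4 0], max=8

Answer: 8 7 3 4 4 4 0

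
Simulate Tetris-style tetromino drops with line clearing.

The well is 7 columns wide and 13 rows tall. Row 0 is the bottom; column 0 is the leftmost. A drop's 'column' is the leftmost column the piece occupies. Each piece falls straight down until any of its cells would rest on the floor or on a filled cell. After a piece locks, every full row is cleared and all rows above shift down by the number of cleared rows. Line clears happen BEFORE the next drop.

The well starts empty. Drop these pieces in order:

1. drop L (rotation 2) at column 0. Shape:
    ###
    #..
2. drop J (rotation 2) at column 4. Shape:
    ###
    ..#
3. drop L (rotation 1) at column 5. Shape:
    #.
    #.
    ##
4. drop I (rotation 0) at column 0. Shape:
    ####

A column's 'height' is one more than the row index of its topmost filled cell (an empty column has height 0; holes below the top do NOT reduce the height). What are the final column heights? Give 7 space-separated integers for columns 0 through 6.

Drop 1: L rot2 at col 0 lands with bottom-row=0; cleared 0 line(s) (total 0); column heights now [2 2 2 0 0 0 0], max=2
Drop 2: J rot2 at col 4 lands with bottom-row=0; cleared 0 line(s) (total 0); column heights now [2 2 2 0 2 2 2], max=2
Drop 3: L rot1 at col 5 lands with bottom-row=2; cleared 0 line(s) (total 0); column heights now [2 2 2 0 2 5 3], max=5
Drop 4: I rot0 at col 0 lands with bottom-row=2; cleared 0 line(s) (total 0); column heights now [3 3 3 3 2 5 3], max=5

Answer: 3 3 3 3 2 5 3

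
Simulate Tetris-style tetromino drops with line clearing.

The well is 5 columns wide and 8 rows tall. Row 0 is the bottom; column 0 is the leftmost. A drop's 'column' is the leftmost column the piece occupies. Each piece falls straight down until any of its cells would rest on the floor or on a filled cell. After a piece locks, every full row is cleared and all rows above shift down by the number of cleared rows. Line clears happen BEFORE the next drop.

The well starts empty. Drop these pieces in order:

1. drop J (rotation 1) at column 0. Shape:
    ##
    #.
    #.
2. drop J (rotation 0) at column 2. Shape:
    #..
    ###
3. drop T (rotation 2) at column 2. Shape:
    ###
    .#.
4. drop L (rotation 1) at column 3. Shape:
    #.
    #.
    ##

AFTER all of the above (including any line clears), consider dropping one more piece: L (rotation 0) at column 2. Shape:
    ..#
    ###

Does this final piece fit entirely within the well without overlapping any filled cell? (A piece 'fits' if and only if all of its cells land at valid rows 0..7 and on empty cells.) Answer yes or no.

Drop 1: J rot1 at col 0 lands with bottom-row=0; cleared 0 line(s) (total 0); column heights now [3 3 0 0 0], max=3
Drop 2: J rot0 at col 2 lands with bottom-row=0; cleared 0 line(s) (total 0); column heights now [3 3 2 1 1], max=3
Drop 3: T rot2 at col 2 lands with bottom-row=1; cleared 1 line(s) (total 1); column heights now [2 0 2 2 1], max=2
Drop 4: L rot1 at col 3 lands with bottom-row=2; cleared 0 line(s) (total 1); column heights now [2 0 2 5 3], max=5
Test piece L rot0 at col 2 (width 3): heights before test = [2 0 2 5 3]; fits = True

Answer: yes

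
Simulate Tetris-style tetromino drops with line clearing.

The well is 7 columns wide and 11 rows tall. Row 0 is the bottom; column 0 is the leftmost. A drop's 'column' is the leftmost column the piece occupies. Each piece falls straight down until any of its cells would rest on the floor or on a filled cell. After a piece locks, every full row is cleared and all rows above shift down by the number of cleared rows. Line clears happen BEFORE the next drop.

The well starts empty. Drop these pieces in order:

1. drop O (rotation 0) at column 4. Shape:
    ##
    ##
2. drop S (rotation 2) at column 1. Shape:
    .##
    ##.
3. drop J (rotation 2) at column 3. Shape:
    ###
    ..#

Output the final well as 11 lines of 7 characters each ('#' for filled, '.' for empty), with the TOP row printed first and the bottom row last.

Answer: .......
.......
.......
.......
.......
.......
.......
...###.
.....#.
..####.
.##.##.

Derivation:
Drop 1: O rot0 at col 4 lands with bottom-row=0; cleared 0 line(s) (total 0); column heights now [0 0 0 0 2 2 0], max=2
Drop 2: S rot2 at col 1 lands with bottom-row=0; cleared 0 line(s) (total 0); column heights now [0 1 2 2 2 2 0], max=2
Drop 3: J rot2 at col 3 lands with bottom-row=2; cleared 0 line(s) (total 0); column heights now [0 1 2 4 4 4 0], max=4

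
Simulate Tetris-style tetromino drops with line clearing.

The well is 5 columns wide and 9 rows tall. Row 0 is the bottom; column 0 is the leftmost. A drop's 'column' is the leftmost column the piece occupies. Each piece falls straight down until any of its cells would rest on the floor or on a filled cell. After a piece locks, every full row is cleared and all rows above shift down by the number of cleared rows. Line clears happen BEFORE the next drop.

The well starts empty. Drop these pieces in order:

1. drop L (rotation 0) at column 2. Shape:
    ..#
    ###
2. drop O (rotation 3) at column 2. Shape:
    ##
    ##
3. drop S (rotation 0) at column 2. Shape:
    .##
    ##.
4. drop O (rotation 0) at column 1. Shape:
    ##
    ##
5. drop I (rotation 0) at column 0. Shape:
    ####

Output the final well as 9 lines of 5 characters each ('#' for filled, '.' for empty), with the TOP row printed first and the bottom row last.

Answer: .....
.....
####.
.##..
.####
..##.
..##.
..###
..###

Derivation:
Drop 1: L rot0 at col 2 lands with bottom-row=0; cleared 0 line(s) (total 0); column heights now [0 0 1 1 2], max=2
Drop 2: O rot3 at col 2 lands with bottom-row=1; cleared 0 line(s) (total 0); column heights now [0 0 3 3 2], max=3
Drop 3: S rot0 at col 2 lands with bottom-row=3; cleared 0 line(s) (total 0); column heights now [0 0 4 5 5], max=5
Drop 4: O rot0 at col 1 lands with bottom-row=4; cleared 0 line(s) (total 0); column heights now [0 6 6 5 5], max=6
Drop 5: I rot0 at col 0 lands with bottom-row=6; cleared 0 line(s) (total 0); column heights now [7 7 7 7 5], max=7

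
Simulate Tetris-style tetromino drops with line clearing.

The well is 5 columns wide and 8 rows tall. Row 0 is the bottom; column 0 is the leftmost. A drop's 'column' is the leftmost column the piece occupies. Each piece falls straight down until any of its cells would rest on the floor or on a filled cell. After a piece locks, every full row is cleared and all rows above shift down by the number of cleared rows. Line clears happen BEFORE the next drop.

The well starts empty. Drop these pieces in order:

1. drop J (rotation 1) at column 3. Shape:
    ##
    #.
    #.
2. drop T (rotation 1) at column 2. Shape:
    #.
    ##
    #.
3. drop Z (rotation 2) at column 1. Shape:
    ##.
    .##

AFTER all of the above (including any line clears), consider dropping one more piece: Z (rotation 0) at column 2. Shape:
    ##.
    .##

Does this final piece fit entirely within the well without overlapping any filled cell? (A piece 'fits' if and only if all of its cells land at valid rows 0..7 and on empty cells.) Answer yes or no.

Answer: yes

Derivation:
Drop 1: J rot1 at col 3 lands with bottom-row=0; cleared 0 line(s) (total 0); column heights now [0 0 0 3 3], max=3
Drop 2: T rot1 at col 2 lands with bottom-row=2; cleared 0 line(s) (total 0); column heights now [0 0 5 4 3], max=5
Drop 3: Z rot2 at col 1 lands with bottom-row=5; cleared 0 line(s) (total 0); column heights now [0 7 7 6 3], max=7
Test piece Z rot0 at col 2 (width 3): heights before test = [0 7 7 6 3]; fits = True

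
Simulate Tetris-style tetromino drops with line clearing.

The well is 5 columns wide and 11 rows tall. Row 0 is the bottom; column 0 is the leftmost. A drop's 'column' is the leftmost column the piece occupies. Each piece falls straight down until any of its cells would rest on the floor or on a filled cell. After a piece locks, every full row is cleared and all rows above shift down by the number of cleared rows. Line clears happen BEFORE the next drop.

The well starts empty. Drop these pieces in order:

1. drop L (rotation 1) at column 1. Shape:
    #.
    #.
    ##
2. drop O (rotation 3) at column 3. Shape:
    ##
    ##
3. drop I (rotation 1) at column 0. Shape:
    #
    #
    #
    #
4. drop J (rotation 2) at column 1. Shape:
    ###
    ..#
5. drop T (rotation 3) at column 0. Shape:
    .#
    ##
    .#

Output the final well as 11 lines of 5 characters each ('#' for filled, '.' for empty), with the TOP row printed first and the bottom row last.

Answer: .....
.....
.....
.....
.....
.#...
##...
.#...
####.
##.#.
##.##

Derivation:
Drop 1: L rot1 at col 1 lands with bottom-row=0; cleared 0 line(s) (total 0); column heights now [0 3 1 0 0], max=3
Drop 2: O rot3 at col 3 lands with bottom-row=0; cleared 0 line(s) (total 0); column heights now [0 3 1 2 2], max=3
Drop 3: I rot1 at col 0 lands with bottom-row=0; cleared 1 line(s) (total 1); column heights now [3 2 0 1 1], max=3
Drop 4: J rot2 at col 1 lands with bottom-row=1; cleared 0 line(s) (total 1); column heights now [3 3 3 3 1], max=3
Drop 5: T rot3 at col 0 lands with bottom-row=3; cleared 0 line(s) (total 1); column heights now [5 6 3 3 1], max=6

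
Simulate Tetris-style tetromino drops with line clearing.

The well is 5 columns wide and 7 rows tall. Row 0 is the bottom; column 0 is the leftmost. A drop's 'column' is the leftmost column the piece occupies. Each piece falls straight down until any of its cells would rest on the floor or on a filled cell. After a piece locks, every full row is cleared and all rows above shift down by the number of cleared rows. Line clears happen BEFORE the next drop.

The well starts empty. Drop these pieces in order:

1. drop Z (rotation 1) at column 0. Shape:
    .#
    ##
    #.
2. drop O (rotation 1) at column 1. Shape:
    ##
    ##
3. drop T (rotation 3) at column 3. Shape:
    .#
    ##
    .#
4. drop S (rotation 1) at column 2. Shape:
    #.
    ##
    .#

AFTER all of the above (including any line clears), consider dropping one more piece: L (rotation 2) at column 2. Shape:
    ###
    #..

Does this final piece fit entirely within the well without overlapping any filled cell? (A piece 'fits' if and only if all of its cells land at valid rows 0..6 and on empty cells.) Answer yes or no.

Drop 1: Z rot1 at col 0 lands with bottom-row=0; cleared 0 line(s) (total 0); column heights now [2 3 0 0 0], max=3
Drop 2: O rot1 at col 1 lands with bottom-row=3; cleared 0 line(s) (total 0); column heights now [2 5 5 0 0], max=5
Drop 3: T rot3 at col 3 lands with bottom-row=0; cleared 0 line(s) (total 0); column heights now [2 5 5 2 3], max=5
Drop 4: S rot1 at col 2 lands with bottom-row=4; cleared 0 line(s) (total 0); column heights now [2 5 7 6 3], max=7
Test piece L rot2 at col 2 (width 3): heights before test = [2 5 7 6 3]; fits = False

Answer: no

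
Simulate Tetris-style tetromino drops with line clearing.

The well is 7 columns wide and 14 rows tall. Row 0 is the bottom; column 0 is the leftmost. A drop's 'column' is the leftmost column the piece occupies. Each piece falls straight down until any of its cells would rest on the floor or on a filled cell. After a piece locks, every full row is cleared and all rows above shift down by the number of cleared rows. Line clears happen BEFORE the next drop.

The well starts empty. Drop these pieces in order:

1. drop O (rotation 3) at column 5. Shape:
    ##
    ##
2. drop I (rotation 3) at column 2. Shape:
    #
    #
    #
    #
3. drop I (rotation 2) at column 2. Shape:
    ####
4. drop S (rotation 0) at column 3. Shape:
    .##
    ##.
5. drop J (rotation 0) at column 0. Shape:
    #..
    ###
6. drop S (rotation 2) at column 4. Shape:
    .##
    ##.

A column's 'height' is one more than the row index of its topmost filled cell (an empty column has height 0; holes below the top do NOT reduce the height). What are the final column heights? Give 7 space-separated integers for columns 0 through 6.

Drop 1: O rot3 at col 5 lands with bottom-row=0; cleared 0 line(s) (total 0); column heights now [0 0 0 0 0 2 2], max=2
Drop 2: I rot3 at col 2 lands with bottom-row=0; cleared 0 line(s) (total 0); column heights now [0 0 4 0 0 2 2], max=4
Drop 3: I rot2 at col 2 lands with bottom-row=4; cleared 0 line(s) (total 0); column heights now [0 0 5 5 5 5 2], max=5
Drop 4: S rot0 at col 3 lands with bottom-row=5; cleared 0 line(s) (total 0); column heights now [0 0 5 6 7 7 2], max=7
Drop 5: J rot0 at col 0 lands with bottom-row=5; cleared 0 line(s) (total 0); column heights now [7 6 6 6 7 7 2], max=7
Drop 6: S rot2 at col 4 lands with bottom-row=7; cleared 0 line(s) (total 0); column heights now [7 6 6 6 8 9 9], max=9

Answer: 7 6 6 6 8 9 9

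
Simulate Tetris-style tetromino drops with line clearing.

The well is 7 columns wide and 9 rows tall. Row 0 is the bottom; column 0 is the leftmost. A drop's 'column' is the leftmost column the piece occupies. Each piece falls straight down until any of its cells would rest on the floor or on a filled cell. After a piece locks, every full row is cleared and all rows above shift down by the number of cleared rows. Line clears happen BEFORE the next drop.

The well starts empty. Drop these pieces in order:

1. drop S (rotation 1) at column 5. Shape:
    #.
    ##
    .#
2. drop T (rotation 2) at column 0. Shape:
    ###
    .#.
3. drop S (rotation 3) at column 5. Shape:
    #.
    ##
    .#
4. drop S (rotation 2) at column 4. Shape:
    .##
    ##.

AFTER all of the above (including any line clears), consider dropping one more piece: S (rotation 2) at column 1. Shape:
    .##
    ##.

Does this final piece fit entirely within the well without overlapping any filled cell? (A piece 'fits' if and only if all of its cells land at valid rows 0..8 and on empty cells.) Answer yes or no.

Answer: yes

Derivation:
Drop 1: S rot1 at col 5 lands with bottom-row=0; cleared 0 line(s) (total 0); column heights now [0 0 0 0 0 3 2], max=3
Drop 2: T rot2 at col 0 lands with bottom-row=0; cleared 0 line(s) (total 0); column heights now [2 2 2 0 0 3 2], max=3
Drop 3: S rot3 at col 5 lands with bottom-row=2; cleared 0 line(s) (total 0); column heights now [2 2 2 0 0 5 4], max=5
Drop 4: S rot2 at col 4 lands with bottom-row=5; cleared 0 line(s) (total 0); column heights now [2 2 2 0 6 7 7], max=7
Test piece S rot2 at col 1 (width 3): heights before test = [2 2 2 0 6 7 7]; fits = True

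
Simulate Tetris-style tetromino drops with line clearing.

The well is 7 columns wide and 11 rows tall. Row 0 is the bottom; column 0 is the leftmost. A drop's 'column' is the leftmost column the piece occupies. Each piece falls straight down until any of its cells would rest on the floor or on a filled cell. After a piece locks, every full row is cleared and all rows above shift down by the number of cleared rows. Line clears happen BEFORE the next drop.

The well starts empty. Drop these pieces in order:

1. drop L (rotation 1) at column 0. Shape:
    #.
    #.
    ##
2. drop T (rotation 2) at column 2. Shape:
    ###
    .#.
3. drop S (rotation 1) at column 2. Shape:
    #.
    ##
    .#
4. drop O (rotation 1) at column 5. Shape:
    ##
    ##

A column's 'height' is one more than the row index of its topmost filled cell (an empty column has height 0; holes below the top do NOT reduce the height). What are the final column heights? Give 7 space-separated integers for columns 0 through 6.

Answer: 3 1 5 4 2 2 2

Derivation:
Drop 1: L rot1 at col 0 lands with bottom-row=0; cleared 0 line(s) (total 0); column heights now [3 1 0 0 0 0 0], max=3
Drop 2: T rot2 at col 2 lands with bottom-row=0; cleared 0 line(s) (total 0); column heights now [3 1 2 2 2 0 0], max=3
Drop 3: S rot1 at col 2 lands with bottom-row=2; cleared 0 line(s) (total 0); column heights now [3 1 5 4 2 0 0], max=5
Drop 4: O rot1 at col 5 lands with bottom-row=0; cleared 0 line(s) (total 0); column heights now [3 1 5 4 2 2 2], max=5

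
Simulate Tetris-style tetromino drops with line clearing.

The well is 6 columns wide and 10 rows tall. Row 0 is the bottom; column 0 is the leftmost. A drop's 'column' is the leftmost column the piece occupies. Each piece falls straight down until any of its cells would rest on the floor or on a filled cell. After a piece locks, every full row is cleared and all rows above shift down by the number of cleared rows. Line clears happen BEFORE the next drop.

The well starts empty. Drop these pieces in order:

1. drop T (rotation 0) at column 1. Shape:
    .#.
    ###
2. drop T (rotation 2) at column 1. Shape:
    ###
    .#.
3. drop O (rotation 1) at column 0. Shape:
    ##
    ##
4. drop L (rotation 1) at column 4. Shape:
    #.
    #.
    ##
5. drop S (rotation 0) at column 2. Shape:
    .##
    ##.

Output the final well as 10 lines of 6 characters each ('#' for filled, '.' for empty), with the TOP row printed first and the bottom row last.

Drop 1: T rot0 at col 1 lands with bottom-row=0; cleared 0 line(s) (total 0); column heights now [0 1 2 1 0 0], max=2
Drop 2: T rot2 at col 1 lands with bottom-row=2; cleared 0 line(s) (total 0); column heights now [0 4 4 4 0 0], max=4
Drop 3: O rot1 at col 0 lands with bottom-row=4; cleared 0 line(s) (total 0); column heights now [6 6 4 4 0 0], max=6
Drop 4: L rot1 at col 4 lands with bottom-row=0; cleared 0 line(s) (total 0); column heights now [6 6 4 4 3 1], max=6
Drop 5: S rot0 at col 2 lands with bottom-row=4; cleared 0 line(s) (total 0); column heights now [6 6 5 6 6 1], max=6

Answer: ......
......
......
......
##.##.
####..
.###..
..#.#.
..#.#.
.#####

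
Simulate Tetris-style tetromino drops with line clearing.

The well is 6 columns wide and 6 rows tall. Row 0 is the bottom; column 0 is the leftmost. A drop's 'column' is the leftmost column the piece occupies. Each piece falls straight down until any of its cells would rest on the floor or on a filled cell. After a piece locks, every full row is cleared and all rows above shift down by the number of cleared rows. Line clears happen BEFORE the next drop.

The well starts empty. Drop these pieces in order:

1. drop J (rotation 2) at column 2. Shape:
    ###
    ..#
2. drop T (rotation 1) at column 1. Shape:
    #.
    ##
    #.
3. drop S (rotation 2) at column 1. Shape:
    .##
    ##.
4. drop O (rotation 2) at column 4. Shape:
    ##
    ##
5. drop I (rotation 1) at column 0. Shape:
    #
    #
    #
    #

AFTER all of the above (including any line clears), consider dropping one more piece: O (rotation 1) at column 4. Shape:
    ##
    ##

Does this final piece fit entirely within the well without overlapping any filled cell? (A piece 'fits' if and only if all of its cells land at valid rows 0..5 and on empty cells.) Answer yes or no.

Drop 1: J rot2 at col 2 lands with bottom-row=0; cleared 0 line(s) (total 0); column heights now [0 0 2 2 2 0], max=2
Drop 2: T rot1 at col 1 lands with bottom-row=1; cleared 0 line(s) (total 0); column heights now [0 4 3 2 2 0], max=4
Drop 3: S rot2 at col 1 lands with bottom-row=4; cleared 0 line(s) (total 0); column heights now [0 5 6 6 2 0], max=6
Drop 4: O rot2 at col 4 lands with bottom-row=2; cleared 0 line(s) (total 0); column heights now [0 5 6 6 4 4], max=6
Drop 5: I rot1 at col 0 lands with bottom-row=0; cleared 0 line(s) (total 0); column heights now [4 5 6 6 4 4], max=6
Test piece O rot1 at col 4 (width 2): heights before test = [4 5 6 6 4 4]; fits = True

Answer: yes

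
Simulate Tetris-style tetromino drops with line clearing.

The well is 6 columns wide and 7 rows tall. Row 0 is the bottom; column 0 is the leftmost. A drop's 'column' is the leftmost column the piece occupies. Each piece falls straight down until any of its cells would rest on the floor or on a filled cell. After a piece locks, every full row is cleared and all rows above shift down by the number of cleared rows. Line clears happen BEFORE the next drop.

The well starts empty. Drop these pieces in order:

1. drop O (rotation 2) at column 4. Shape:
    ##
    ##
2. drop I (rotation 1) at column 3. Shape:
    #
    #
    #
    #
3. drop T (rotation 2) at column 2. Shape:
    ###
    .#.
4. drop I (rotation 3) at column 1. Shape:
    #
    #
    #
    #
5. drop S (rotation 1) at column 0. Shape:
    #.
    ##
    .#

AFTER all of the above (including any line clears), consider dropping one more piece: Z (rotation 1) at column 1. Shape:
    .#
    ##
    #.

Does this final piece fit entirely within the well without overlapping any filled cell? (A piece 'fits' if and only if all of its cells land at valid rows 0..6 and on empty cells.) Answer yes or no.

Answer: no

Derivation:
Drop 1: O rot2 at col 4 lands with bottom-row=0; cleared 0 line(s) (total 0); column heights now [0 0 0 0 2 2], max=2
Drop 2: I rot1 at col 3 lands with bottom-row=0; cleared 0 line(s) (total 0); column heights now [0 0 0 4 2 2], max=4
Drop 3: T rot2 at col 2 lands with bottom-row=4; cleared 0 line(s) (total 0); column heights now [0 0 6 6 6 2], max=6
Drop 4: I rot3 at col 1 lands with bottom-row=0; cleared 0 line(s) (total 0); column heights now [0 4 6 6 6 2], max=6
Drop 5: S rot1 at col 0 lands with bottom-row=4; cleared 0 line(s) (total 0); column heights now [7 6 6 6 6 2], max=7
Test piece Z rot1 at col 1 (width 2): heights before test = [7 6 6 6 6 2]; fits = False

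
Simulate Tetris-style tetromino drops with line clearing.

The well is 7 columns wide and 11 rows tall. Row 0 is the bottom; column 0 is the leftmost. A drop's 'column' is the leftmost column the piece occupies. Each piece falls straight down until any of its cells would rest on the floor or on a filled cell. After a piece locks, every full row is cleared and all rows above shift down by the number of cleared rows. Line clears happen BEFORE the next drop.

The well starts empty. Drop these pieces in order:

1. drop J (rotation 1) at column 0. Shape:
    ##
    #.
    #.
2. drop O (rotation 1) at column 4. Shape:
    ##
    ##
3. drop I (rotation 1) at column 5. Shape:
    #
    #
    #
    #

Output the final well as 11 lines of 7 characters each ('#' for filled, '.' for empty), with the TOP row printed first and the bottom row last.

Drop 1: J rot1 at col 0 lands with bottom-row=0; cleared 0 line(s) (total 0); column heights now [3 3 0 0 0 0 0], max=3
Drop 2: O rot1 at col 4 lands with bottom-row=0; cleared 0 line(s) (total 0); column heights now [3 3 0 0 2 2 0], max=3
Drop 3: I rot1 at col 5 lands with bottom-row=2; cleared 0 line(s) (total 0); column heights now [3 3 0 0 2 6 0], max=6

Answer: .......
.......
.......
.......
.......
.....#.
.....#.
.....#.
##...#.
#...##.
#...##.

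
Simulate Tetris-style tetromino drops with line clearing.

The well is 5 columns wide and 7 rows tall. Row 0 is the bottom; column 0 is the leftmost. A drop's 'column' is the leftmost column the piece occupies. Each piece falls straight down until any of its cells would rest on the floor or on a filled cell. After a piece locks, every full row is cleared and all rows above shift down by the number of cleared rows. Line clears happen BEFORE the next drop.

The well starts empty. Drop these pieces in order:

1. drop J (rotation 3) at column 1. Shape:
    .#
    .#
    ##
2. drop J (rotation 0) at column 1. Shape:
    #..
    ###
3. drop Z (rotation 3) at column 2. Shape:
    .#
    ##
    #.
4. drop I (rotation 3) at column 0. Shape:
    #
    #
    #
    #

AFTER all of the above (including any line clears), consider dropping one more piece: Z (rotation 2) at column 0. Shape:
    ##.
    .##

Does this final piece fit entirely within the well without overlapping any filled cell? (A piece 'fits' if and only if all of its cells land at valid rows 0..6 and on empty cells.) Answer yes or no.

Drop 1: J rot3 at col 1 lands with bottom-row=0; cleared 0 line(s) (total 0); column heights now [0 1 3 0 0], max=3
Drop 2: J rot0 at col 1 lands with bottom-row=3; cleared 0 line(s) (total 0); column heights now [0 5 4 4 0], max=5
Drop 3: Z rot3 at col 2 lands with bottom-row=4; cleared 0 line(s) (total 0); column heights now [0 5 6 7 0], max=7
Drop 4: I rot3 at col 0 lands with bottom-row=0; cleared 0 line(s) (total 0); column heights now [4 5 6 7 0], max=7
Test piece Z rot2 at col 0 (width 3): heights before test = [4 5 6 7 0]; fits = False

Answer: no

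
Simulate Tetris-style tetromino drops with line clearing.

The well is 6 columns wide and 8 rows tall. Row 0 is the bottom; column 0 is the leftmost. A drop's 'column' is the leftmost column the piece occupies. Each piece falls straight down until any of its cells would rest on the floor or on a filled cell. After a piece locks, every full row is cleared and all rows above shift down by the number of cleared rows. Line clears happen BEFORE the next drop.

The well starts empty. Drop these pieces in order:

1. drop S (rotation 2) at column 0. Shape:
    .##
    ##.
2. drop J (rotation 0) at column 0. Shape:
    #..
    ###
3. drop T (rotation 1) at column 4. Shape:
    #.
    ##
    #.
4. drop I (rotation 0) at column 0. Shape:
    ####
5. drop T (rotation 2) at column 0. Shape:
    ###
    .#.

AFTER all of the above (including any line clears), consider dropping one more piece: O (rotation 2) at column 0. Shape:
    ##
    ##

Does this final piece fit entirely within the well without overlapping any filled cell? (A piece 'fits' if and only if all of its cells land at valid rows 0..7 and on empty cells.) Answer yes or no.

Answer: no

Derivation:
Drop 1: S rot2 at col 0 lands with bottom-row=0; cleared 0 line(s) (total 0); column heights now [1 2 2 0 0 0], max=2
Drop 2: J rot0 at col 0 lands with bottom-row=2; cleared 0 line(s) (total 0); column heights now [4 3 3 0 0 0], max=4
Drop 3: T rot1 at col 4 lands with bottom-row=0; cleared 0 line(s) (total 0); column heights now [4 3 3 0 3 2], max=4
Drop 4: I rot0 at col 0 lands with bottom-row=4; cleared 0 line(s) (total 0); column heights now [5 5 5 5 3 2], max=5
Drop 5: T rot2 at col 0 lands with bottom-row=5; cleared 0 line(s) (total 0); column heights now [7 7 7 5 3 2], max=7
Test piece O rot2 at col 0 (width 2): heights before test = [7 7 7 5 3 2]; fits = False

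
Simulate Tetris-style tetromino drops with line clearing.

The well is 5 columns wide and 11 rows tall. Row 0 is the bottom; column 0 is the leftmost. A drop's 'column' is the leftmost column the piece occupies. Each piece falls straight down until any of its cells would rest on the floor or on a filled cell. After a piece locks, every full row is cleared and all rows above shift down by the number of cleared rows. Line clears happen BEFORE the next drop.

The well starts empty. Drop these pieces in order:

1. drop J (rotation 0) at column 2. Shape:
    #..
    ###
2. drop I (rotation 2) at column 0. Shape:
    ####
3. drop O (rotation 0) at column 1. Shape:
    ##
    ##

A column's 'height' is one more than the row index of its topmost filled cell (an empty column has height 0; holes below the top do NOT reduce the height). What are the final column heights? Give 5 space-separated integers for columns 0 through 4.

Answer: 3 5 5 3 1

Derivation:
Drop 1: J rot0 at col 2 lands with bottom-row=0; cleared 0 line(s) (total 0); column heights now [0 0 2 1 1], max=2
Drop 2: I rot2 at col 0 lands with bottom-row=2; cleared 0 line(s) (total 0); column heights now [3 3 3 3 1], max=3
Drop 3: O rot0 at col 1 lands with bottom-row=3; cleared 0 line(s) (total 0); column heights now [3 5 5 3 1], max=5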